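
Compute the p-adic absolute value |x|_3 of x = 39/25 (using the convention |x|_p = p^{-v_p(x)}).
|39/25|_3 = 1/3

Step 1 — compute v_3(x) by factoring powers of 3 out of the numerator and denominator: v_3(39/25) = 1. Step 2 — apply |x|_p = p^{-v_p(x)} = 3^{-1} = 1/3.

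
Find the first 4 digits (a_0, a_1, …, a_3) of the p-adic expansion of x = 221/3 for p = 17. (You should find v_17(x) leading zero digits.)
(a_0, …, a_3) = (0, 10, 11, 5)

v_17(221/3) = 1, so a_0 = ... = a_0 = 0. Factor out: x = 17^1 · u with u = 13/3 a unit in ℤ_17. Expand u iteratively via a_{v+i} = u_i mod 17, u_{i+1} = (u_i − a_{v+i})/17:
  u_0 = 13/3;  a_1 = 10;  u_1 = (u_0 − 10)/17 = -1/3
  u_1 = -1/3;  a_2 = 11;  u_2 = (u_1 − 11)/17 = -2/3
  u_2 = -2/3;  a_3 = 5;  u_3 = (u_2 − 5)/17 = -1/3
Digits: (0, 10, 11, 5).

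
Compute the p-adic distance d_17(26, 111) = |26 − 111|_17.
d_17(26, 111) = 1/17

Step 1 — x − y = 26 − 111 = -85. Step 2 — v_17(-85) = 1 (factor: -85 = −(17^1 · 5); the sign does not affect v_p). Step 3 — |x − y|_17 = 17^{-1} = 1/17.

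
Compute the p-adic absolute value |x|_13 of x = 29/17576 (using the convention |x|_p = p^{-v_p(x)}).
|29/17576|_13 = 2197

Step 1 — compute v_13(x) by factoring powers of 13 out of the numerator and denominator: v_13(29/17576) = -3. Step 2 — apply |x|_p = p^{-v_p(x)} = 13^{3} = 2197.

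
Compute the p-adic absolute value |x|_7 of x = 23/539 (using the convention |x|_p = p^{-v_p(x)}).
|23/539|_7 = 49

Step 1 — compute v_7(x) by factoring powers of 7 out of the numerator and denominator: v_7(23/539) = -2. Step 2 — apply |x|_p = p^{-v_p(x)} = 7^{2} = 49.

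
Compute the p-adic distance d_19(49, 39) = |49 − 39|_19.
d_19(49, 39) = 1

Step 1 — x − y = 49 − 39 = 10. Step 2 — v_19(10) = 0 (factor: 10 = (19^0 · 10); the sign does not affect v_p). Step 3 — |x − y|_19 = 19^{0} = 1.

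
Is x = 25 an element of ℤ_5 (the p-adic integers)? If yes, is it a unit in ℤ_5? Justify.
x ∈ ℤ_5 but not a unit; v_5(x) = 2 > 0

ℤ_5 = {x ∈ ℚ_5 : v_5(x) ≥ 0} and ℤ_5^× = {x ∈ ℤ_5 : v_5(x) = 0}. Here v_5(25) = v_5(num) − v_5(den) = 2; compare against these criteria.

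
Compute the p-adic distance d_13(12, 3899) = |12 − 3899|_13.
d_13(12, 3899) = 1/169

Step 1 — x − y = 12 − 3899 = -3887. Step 2 — v_13(-3887) = 2 (factor: -3887 = −(13^2 · 23); the sign does not affect v_p). Step 3 — |x − y|_13 = 13^{-2} = 1/169.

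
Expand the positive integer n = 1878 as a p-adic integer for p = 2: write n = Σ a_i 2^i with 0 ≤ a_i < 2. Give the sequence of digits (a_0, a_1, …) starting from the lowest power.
(a_0, a_1, …) = (0, 1, 1, 0, 1, 0, 1, 0, 1, 1, 1)

Repeated division by 2 gives the digits low-to-high: 1878 = 1·2^1 + 1·2^2 + 1·2^4 + 1·2^6 + 1·2^8 + 1·2^9 + 1·2^10. Digit sequence: (0, 1, 1, 0, 1, 0, 1, 0, 1, 1, 1).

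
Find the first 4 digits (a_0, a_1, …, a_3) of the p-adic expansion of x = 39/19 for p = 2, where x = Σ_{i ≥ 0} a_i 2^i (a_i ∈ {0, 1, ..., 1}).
(a_0, …, a_3) = (1, 0, 1, 1)

v_2(39/19) = 0 (numerator and denominator both coprime to 2), so x ∈ ℤ_2^×. Compute digits iteratively via a_i = x_i mod 2, x_{i+1} = (x_i − a_i)/2, with x_0 = x:
  x_0 = 39/19;  a_0 = 1;  x_1 = (x_0 − 1)/2 = 10/19
  x_1 = 10/19;  a_1 = 0;  x_2 = (x_1 − 0)/2 = 5/19
  x_2 = 5/19;  a_2 = 1;  x_3 = (x_2 − 1)/2 = -7/19
  x_3 = -7/19;  a_3 = 1;  x_4 = (x_3 − 1)/2 = -13/19
Digits: (1, 0, 1, 1).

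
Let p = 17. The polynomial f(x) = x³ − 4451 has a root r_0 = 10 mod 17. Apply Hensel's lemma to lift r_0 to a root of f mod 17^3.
r_2 = 4396 (mod 4913)

Hensel: r_{i+1} = r_i − f(r_i)/f′(r_i) mod 17^{i+2}, where f′(x) = 3x². Iterate:
  r_0 = 10 (mod 17)
  r_1 = 61 (mod 289)
  r_2 = 4396 (mod 4913)
Final: r = 4396 with f(r) ≡ 0 mod 17^3.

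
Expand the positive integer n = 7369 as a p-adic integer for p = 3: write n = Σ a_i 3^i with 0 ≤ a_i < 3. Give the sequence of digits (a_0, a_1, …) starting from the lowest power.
(a_0, a_1, …) = (1, 2, 2, 2, 0, 0, 1, 0, 1)

Repeated division by 3 gives the digits low-to-high: 7369 = 1 + 2·3^1 + 2·3^2 + 2·3^3 + 1·3^6 + 1·3^8. Digit sequence: (1, 2, 2, 2, 0, 0, 1, 0, 1).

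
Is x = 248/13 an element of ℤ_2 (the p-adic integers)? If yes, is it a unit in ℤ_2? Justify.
x ∈ ℤ_2 but not a unit; v_2(x) = 3 > 0

ℤ_2 = {x ∈ ℚ_2 : v_2(x) ≥ 0} and ℤ_2^× = {x ∈ ℤ_2 : v_2(x) = 0}. Here v_2(248/13) = v_2(num) − v_2(den) = 3; compare against these criteria.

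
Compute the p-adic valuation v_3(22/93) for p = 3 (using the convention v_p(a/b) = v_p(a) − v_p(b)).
v_3(22/93) = -1

Factor powers of 3 from the numerator and denominator of the reduced fraction: 22 = 3^0 · 22 and 93 = 3^1 · 31. Apply v_p(a/b) = v_p(a) − v_p(b): v_3(22/93) = 0 − 1 = -1.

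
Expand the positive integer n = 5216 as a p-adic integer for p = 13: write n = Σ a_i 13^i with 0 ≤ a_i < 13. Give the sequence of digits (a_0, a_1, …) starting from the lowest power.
(a_0, a_1, …) = (3, 11, 4, 2)

Repeated division by 13 gives the digits low-to-high: 5216 = 3 + 11·13^1 + 4·13^2 + 2·13^3. Digit sequence: (3, 11, 4, 2).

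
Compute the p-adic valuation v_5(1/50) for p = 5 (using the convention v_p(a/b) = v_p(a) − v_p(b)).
v_5(1/50) = -2

Factor powers of 5 from the numerator and denominator of the reduced fraction: 1 = 5^0 · 1 and 50 = 5^2 · 2. Apply v_p(a/b) = v_p(a) − v_p(b): v_5(1/50) = 0 − 2 = -2.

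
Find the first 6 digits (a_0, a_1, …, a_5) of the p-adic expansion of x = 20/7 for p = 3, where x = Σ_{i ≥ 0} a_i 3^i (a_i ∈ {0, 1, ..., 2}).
(a_0, …, a_5) = (2, 2, 2, 0, 1, 0)

v_3(20/7) = 0 (numerator and denominator both coprime to 3), so x ∈ ℤ_3^×. Compute digits iteratively via a_i = x_i mod 3, x_{i+1} = (x_i − a_i)/3, with x_0 = x:
  x_0 = 20/7;  a_0 = 2;  x_1 = (x_0 − 2)/3 = 2/7
  x_1 = 2/7;  a_1 = 2;  x_2 = (x_1 − 2)/3 = -4/7
  x_2 = -4/7;  a_2 = 2;  x_3 = (x_2 − 2)/3 = -6/7
  x_3 = -6/7;  a_3 = 0;  x_4 = (x_3 − 0)/3 = -2/7
  x_4 = -2/7;  a_4 = 1;  x_5 = (x_4 − 1)/3 = -3/7
  x_5 = -3/7;  a_5 = 0;  x_6 = (x_5 − 0)/3 = -1/7
Digits: (2, 2, 2, 0, 1, 0).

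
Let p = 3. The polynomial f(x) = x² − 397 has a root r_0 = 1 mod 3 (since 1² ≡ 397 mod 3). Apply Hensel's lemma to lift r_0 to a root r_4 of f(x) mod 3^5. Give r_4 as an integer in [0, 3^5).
r_4 = 37 (mod 243)

Hensel's recurrence: r_{i+1} = r_i − f(r_i)·(f′(r_i))^{-1} mod 3^{i+2}, with f′(x) = 2x. Iterate:
  r_0 = 1 (mod 3)
  r_1 = 1 (mod 9)
  r_2 = 10 (mod 27)
  r_3 = 37 (mod 81)
  r_4 = 37 (mod 243)
Final: r_4 = 37, and one checks f(r_4) ≡ 0 mod 3^5.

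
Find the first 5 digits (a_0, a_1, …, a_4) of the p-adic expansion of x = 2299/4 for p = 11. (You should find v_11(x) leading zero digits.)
(a_0, …, a_4) = (0, 0, 2, 3, 8)

v_11(2299/4) = 2, so a_0 = ... = a_1 = 0. Factor out: x = 11^2 · u with u = 19/4 a unit in ℤ_11. Expand u iteratively via a_{v+i} = u_i mod 11, u_{i+1} = (u_i − a_{v+i})/11:
  u_0 = 19/4;  a_2 = 2;  u_1 = (u_0 − 2)/11 = 1/4
  u_1 = 1/4;  a_3 = 3;  u_2 = (u_1 − 3)/11 = -1/4
  u_2 = -1/4;  a_4 = 8;  u_3 = (u_2 − 8)/11 = -3/4
Digits: (0, 0, 2, 3, 8).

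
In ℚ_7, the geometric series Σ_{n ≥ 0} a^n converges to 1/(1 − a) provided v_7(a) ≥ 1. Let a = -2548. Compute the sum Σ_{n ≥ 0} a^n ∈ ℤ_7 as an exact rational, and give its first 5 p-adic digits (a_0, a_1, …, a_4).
Σ a^n = 1/(1 − a) = 1/2549;  first 5 digits = (1, 0, 4, 6, 0)

v_7(a) = 2 ≥ 1, so the series converges in ℤ_7 to 1/(1 − a) = 1/(1 − (-2548)) = 1/2549. Expand this rational in ℤ_7: compute digits iteratively via d_i = x_i mod 7, x_{i+1} = (x_i − d_i)/7. The first 5 digits are (1, 0, 4, 6, 0).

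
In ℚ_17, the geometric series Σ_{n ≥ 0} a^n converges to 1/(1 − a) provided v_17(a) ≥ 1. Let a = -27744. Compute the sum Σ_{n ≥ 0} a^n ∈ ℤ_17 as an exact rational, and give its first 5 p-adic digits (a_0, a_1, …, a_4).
Σ a^n = 1/(1 − a) = 1/27745;  first 5 digits = (1, 0, 6, 11, 1)

v_17(a) = 2 ≥ 1, so the series converges in ℤ_17 to 1/(1 − a) = 1/(1 − (-27744)) = 1/27745. Expand this rational in ℤ_17: compute digits iteratively via d_i = x_i mod 17, x_{i+1} = (x_i − d_i)/17. The first 5 digits are (1, 0, 6, 11, 1).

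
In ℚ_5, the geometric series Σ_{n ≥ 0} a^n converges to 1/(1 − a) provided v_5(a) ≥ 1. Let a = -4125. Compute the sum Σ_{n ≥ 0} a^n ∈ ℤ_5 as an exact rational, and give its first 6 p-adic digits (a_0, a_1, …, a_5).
Σ a^n = 1/(1 − a) = 1/4126;  first 6 digits = (1, 0, 0, 2, 3, 3)

v_5(a) = 3 ≥ 1, so the series converges in ℤ_5 to 1/(1 − a) = 1/(1 − (-4125)) = 1/4126. Expand this rational in ℤ_5: compute digits iteratively via d_i = x_i mod 5, x_{i+1} = (x_i − d_i)/5. The first 6 digits are (1, 0, 0, 2, 3, 3).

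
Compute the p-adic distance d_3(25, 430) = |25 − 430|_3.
d_3(25, 430) = 1/81

Step 1 — x − y = 25 − 430 = -405. Step 2 — v_3(-405) = 4 (factor: -405 = −(3^4 · 5); the sign does not affect v_p). Step 3 — |x − y|_3 = 3^{-4} = 1/81.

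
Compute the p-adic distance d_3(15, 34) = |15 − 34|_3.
d_3(15, 34) = 1

Step 1 — x − y = 15 − 34 = -19. Step 2 — v_3(-19) = 0 (factor: -19 = −(3^0 · 19); the sign does not affect v_p). Step 3 — |x − y|_3 = 3^{0} = 1.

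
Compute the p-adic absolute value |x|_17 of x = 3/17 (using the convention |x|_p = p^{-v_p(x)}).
|3/17|_17 = 17

Step 1 — compute v_17(x) by factoring powers of 17 out of the numerator and denominator: v_17(3/17) = -1. Step 2 — apply |x|_p = p^{-v_p(x)} = 17^{1} = 17.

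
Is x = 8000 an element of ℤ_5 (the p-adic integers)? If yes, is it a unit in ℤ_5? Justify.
x ∈ ℤ_5 but not a unit; v_5(x) = 3 > 0

ℤ_5 = {x ∈ ℚ_5 : v_5(x) ≥ 0} and ℤ_5^× = {x ∈ ℤ_5 : v_5(x) = 0}. Here v_5(8000) = v_5(num) − v_5(den) = 3; compare against these criteria.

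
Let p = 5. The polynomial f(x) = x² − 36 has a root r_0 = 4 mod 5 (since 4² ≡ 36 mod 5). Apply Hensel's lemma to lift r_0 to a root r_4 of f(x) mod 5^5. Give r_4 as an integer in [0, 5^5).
r_4 = 3119 (mod 3125)

Hensel's recurrence: r_{i+1} = r_i − f(r_i)·(f′(r_i))^{-1} mod 5^{i+2}, with f′(x) = 2x. Iterate:
  r_0 = 4 (mod 5)
  r_1 = 19 (mod 25)
  r_2 = 119 (mod 125)
  r_3 = 619 (mod 625)
  r_4 = 3119 (mod 3125)
Final: r_4 = 3119, and one checks f(r_4) ≡ 0 mod 5^5.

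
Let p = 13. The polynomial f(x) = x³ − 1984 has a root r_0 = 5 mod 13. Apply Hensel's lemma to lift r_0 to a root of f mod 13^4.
r_3 = 11835 (mod 28561)

Hensel: r_{i+1} = r_i − f(r_i)/f′(r_i) mod 13^{i+2}, where f′(x) = 3x². Iterate:
  r_0 = 5 (mod 13)
  r_1 = 5 (mod 169)
  r_2 = 850 (mod 2197)
  r_3 = 11835 (mod 28561)
Final: r = 11835 with f(r) ≡ 0 mod 13^4.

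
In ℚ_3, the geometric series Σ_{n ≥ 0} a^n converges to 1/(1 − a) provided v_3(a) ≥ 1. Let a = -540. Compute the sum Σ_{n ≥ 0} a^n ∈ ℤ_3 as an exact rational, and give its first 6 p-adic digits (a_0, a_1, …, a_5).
Σ a^n = 1/(1 − a) = 1/541;  first 6 digits = (1, 0, 0, 1, 2, 0)

v_3(a) = 3 ≥ 1, so the series converges in ℤ_3 to 1/(1 − a) = 1/(1 − (-540)) = 1/541. Expand this rational in ℤ_3: compute digits iteratively via d_i = x_i mod 3, x_{i+1} = (x_i − d_i)/3. The first 6 digits are (1, 0, 0, 1, 2, 0).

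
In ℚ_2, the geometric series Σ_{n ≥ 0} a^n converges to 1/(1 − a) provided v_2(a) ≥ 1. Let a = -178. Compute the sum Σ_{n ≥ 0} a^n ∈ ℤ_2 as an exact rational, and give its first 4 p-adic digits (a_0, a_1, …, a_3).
Σ a^n = 1/(1 − a) = 1/179;  first 4 digits = (1, 1, 0, 1)

v_2(a) = 1 ≥ 1, so the series converges in ℤ_2 to 1/(1 − a) = 1/(1 − (-178)) = 1/179. Expand this rational in ℤ_2: compute digits iteratively via d_i = x_i mod 2, x_{i+1} = (x_i − d_i)/2. The first 4 digits are (1, 1, 0, 1).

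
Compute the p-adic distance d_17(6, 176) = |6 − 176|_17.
d_17(6, 176) = 1/17

Step 1 — x − y = 6 − 176 = -170. Step 2 — v_17(-170) = 1 (factor: -170 = −(17^1 · 10); the sign does not affect v_p). Step 3 — |x − y|_17 = 17^{-1} = 1/17.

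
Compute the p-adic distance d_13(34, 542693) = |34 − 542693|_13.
d_13(34, 542693) = 1/28561

Step 1 — x − y = 34 − 542693 = -542659. Step 2 — v_13(-542659) = 4 (factor: -542659 = −(13^4 · 19); the sign does not affect v_p). Step 3 — |x − y|_13 = 13^{-4} = 1/28561.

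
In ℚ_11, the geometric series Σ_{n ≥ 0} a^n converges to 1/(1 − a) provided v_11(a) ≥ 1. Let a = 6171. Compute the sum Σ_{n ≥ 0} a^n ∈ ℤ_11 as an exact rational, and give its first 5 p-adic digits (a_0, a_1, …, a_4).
Σ a^n = 1/(1 − a) = -1/6170;  first 5 digits = (1, 0, 7, 4, 5)

v_11(a) = 2 ≥ 1, so the series converges in ℤ_11 to 1/(1 − a) = 1/(1 − 6171) = -1/6170. Expand this rational in ℤ_11: compute digits iteratively via d_i = x_i mod 11, x_{i+1} = (x_i − d_i)/11. The first 5 digits are (1, 0, 7, 4, 5).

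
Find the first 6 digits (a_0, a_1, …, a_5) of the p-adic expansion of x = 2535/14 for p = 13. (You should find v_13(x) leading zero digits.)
(a_0, …, a_5) = (0, 0, 2, 12, 0, 12)

v_13(2535/14) = 2, so a_0 = ... = a_1 = 0. Factor out: x = 13^2 · u with u = 15/14 a unit in ℤ_13. Expand u iteratively via a_{v+i} = u_i mod 13, u_{i+1} = (u_i − a_{v+i})/13:
  u_0 = 15/14;  a_2 = 2;  u_1 = (u_0 − 2)/13 = -1/14
  u_1 = -1/14;  a_3 = 12;  u_2 = (u_1 − 12)/13 = -13/14
  u_2 = -13/14;  a_4 = 0;  u_3 = (u_2 − 0)/13 = -1/14
  u_3 = -1/14;  a_5 = 12;  u_4 = (u_3 − 12)/13 = -13/14
Digits: (0, 0, 2, 12, 0, 12).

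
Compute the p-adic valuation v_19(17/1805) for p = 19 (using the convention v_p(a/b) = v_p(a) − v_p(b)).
v_19(17/1805) = -2

Factor powers of 19 from the numerator and denominator of the reduced fraction: 17 = 19^0 · 17 and 1805 = 19^2 · 5. Apply v_p(a/b) = v_p(a) − v_p(b): v_19(17/1805) = 0 − 2 = -2.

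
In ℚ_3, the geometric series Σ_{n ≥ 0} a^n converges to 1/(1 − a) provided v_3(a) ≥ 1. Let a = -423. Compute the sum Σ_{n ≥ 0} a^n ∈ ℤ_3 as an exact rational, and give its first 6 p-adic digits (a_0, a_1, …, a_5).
Σ a^n = 1/(1 − a) = 1/424;  first 6 digits = (1, 0, 1, 2, 1, 2)

v_3(a) = 2 ≥ 1, so the series converges in ℤ_3 to 1/(1 − a) = 1/(1 − (-423)) = 1/424. Expand this rational in ℤ_3: compute digits iteratively via d_i = x_i mod 3, x_{i+1} = (x_i − d_i)/3. The first 6 digits are (1, 0, 1, 2, 1, 2).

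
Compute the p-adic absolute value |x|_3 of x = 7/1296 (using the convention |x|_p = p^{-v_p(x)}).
|7/1296|_3 = 81

Step 1 — compute v_3(x) by factoring powers of 3 out of the numerator and denominator: v_3(7/1296) = -4. Step 2 — apply |x|_p = p^{-v_p(x)} = 3^{4} = 81.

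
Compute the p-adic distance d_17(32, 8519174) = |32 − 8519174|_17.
d_17(32, 8519174) = 1/1419857

Step 1 — x − y = 32 − 8519174 = -8519142. Step 2 — v_17(-8519142) = 5 (factor: -8519142 = −(17^5 · 6); the sign does not affect v_p). Step 3 — |x − y|_17 = 17^{-5} = 1/1419857.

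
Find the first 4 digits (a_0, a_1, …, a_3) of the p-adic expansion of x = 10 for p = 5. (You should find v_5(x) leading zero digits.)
(a_0, …, a_3) = (0, 2, 0, 0)

v_5(10) = 1, so a_0 = ... = a_0 = 0. Factor out: x = 5^1 · u with u = 2 a unit in ℤ_5. Expand u iteratively via a_{v+i} = u_i mod 5, u_{i+1} = (u_i − a_{v+i})/5:
  u_0 = 2;  a_1 = 2;  u_1 = (u_0 − 2)/5 = 0
  u_1 = 0;  a_2 = 0;  u_2 = (u_1 − 0)/5 = 0
  u_2 = 0;  a_3 = 0;  u_3 = (u_2 − 0)/5 = 0
Digits: (0, 2, 0, 0).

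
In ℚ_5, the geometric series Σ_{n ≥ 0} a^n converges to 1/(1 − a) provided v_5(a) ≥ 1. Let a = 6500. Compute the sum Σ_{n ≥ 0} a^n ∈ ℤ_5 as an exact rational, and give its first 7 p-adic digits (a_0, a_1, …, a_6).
Σ a^n = 1/(1 − a) = -1/6499;  first 7 digits = (1, 0, 0, 2, 0, 2, 4)

v_5(a) = 3 ≥ 1, so the series converges in ℤ_5 to 1/(1 − a) = 1/(1 − 6500) = -1/6499. Expand this rational in ℤ_5: compute digits iteratively via d_i = x_i mod 5, x_{i+1} = (x_i − d_i)/5. The first 7 digits are (1, 0, 0, 2, 0, 2, 4).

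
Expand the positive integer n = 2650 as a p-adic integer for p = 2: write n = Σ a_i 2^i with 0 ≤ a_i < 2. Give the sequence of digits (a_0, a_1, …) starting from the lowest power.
(a_0, a_1, …) = (0, 1, 0, 1, 1, 0, 1, 0, 0, 1, 0, 1)

Repeated division by 2 gives the digits low-to-high: 2650 = 1·2^1 + 1·2^3 + 1·2^4 + 1·2^6 + 1·2^9 + 1·2^11. Digit sequence: (0, 1, 0, 1, 1, 0, 1, 0, 0, 1, 0, 1).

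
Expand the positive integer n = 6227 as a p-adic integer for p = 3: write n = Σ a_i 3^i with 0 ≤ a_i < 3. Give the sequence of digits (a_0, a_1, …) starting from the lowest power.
(a_0, a_1, …) = (2, 2, 1, 2, 1, 1, 2, 2)

Repeated division by 3 gives the digits low-to-high: 6227 = 2 + 2·3^1 + 1·3^2 + 2·3^3 + 1·3^4 + 1·3^5 + 2·3^6 + 2·3^7. Digit sequence: (2, 2, 1, 2, 1, 1, 2, 2).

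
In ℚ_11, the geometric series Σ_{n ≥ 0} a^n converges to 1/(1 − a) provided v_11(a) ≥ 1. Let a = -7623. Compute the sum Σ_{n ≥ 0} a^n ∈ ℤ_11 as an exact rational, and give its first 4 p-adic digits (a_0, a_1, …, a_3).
Σ a^n = 1/(1 − a) = 1/7624;  first 4 digits = (1, 0, 3, 5)

v_11(a) = 2 ≥ 1, so the series converges in ℤ_11 to 1/(1 − a) = 1/(1 − (-7623)) = 1/7624. Expand this rational in ℤ_11: compute digits iteratively via d_i = x_i mod 11, x_{i+1} = (x_i − d_i)/11. The first 4 digits are (1, 0, 3, 5).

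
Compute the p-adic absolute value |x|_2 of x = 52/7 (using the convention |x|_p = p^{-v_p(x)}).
|52/7|_2 = 1/4

Step 1 — compute v_2(x) by factoring powers of 2 out of the numerator and denominator: v_2(52/7) = 2. Step 2 — apply |x|_p = p^{-v_p(x)} = 2^{-2} = 1/4.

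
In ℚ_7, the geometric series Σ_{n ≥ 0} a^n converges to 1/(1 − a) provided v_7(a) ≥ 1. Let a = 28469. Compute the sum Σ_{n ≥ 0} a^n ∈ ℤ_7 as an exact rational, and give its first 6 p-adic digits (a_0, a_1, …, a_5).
Σ a^n = 1/(1 − a) = -1/28468;  first 6 digits = (1, 0, 0, 6, 4, 1)

v_7(a) = 3 ≥ 1, so the series converges in ℤ_7 to 1/(1 − a) = 1/(1 − 28469) = -1/28468. Expand this rational in ℤ_7: compute digits iteratively via d_i = x_i mod 7, x_{i+1} = (x_i − d_i)/7. The first 6 digits are (1, 0, 0, 6, 4, 1).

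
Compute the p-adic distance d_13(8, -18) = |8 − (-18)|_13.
d_13(8, -18) = 1/13

Step 1 — x − y = 8 − (-18) = 26. Step 2 — v_13(26) = 1 (factor: 26 = (13^1 · 2); the sign does not affect v_p). Step 3 — |x − y|_13 = 13^{-1} = 1/13.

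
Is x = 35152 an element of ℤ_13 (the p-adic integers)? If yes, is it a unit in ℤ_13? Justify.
x ∈ ℤ_13 but not a unit; v_13(x) = 3 > 0

ℤ_13 = {x ∈ ℚ_13 : v_13(x) ≥ 0} and ℤ_13^× = {x ∈ ℤ_13 : v_13(x) = 0}. Here v_13(35152) = v_13(num) − v_13(den) = 3; compare against these criteria.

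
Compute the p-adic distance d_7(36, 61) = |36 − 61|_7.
d_7(36, 61) = 1

Step 1 — x − y = 36 − 61 = -25. Step 2 — v_7(-25) = 0 (factor: -25 = −(7^0 · 25); the sign does not affect v_p). Step 3 — |x − y|_7 = 7^{0} = 1.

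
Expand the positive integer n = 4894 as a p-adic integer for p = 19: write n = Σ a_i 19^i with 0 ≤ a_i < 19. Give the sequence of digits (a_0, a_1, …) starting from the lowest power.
(a_0, a_1, …) = (11, 10, 13)

Repeated division by 19 gives the digits low-to-high: 4894 = 11 + 10·19^1 + 13·19^2. Digit sequence: (11, 10, 13).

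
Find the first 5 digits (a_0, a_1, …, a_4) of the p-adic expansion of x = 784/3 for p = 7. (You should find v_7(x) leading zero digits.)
(a_0, …, a_4) = (0, 0, 3, 5, 4)

v_7(784/3) = 2, so a_0 = ... = a_1 = 0. Factor out: x = 7^2 · u with u = 16/3 a unit in ℤ_7. Expand u iteratively via a_{v+i} = u_i mod 7, u_{i+1} = (u_i − a_{v+i})/7:
  u_0 = 16/3;  a_2 = 3;  u_1 = (u_0 − 3)/7 = 1/3
  u_1 = 1/3;  a_3 = 5;  u_2 = (u_1 − 5)/7 = -2/3
  u_2 = -2/3;  a_4 = 4;  u_3 = (u_2 − 4)/7 = -2/3
Digits: (0, 0, 3, 5, 4).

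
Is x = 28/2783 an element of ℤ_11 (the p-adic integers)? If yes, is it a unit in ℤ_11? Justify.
x ∉ ℤ_11 (v_11(x) = -2 < 0)

ℤ_11 = {x ∈ ℚ_11 : v_11(x) ≥ 0} and ℤ_11^× = {x ∈ ℤ_11 : v_11(x) = 0}. Here v_11(28/2783) = v_11(num) − v_11(den) = -2; compare against these criteria.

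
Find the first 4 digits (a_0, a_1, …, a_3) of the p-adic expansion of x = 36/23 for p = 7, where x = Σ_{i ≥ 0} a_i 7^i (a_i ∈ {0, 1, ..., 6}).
(a_0, …, a_3) = (4, 3, 5, 5)

v_7(36/23) = 0 (numerator and denominator both coprime to 7), so x ∈ ℤ_7^×. Compute digits iteratively via a_i = x_i mod 7, x_{i+1} = (x_i − a_i)/7, with x_0 = x:
  x_0 = 36/23;  a_0 = 4;  x_1 = (x_0 − 4)/7 = -8/23
  x_1 = -8/23;  a_1 = 3;  x_2 = (x_1 − 3)/7 = -11/23
  x_2 = -11/23;  a_2 = 5;  x_3 = (x_2 − 5)/7 = -18/23
  x_3 = -18/23;  a_3 = 5;  x_4 = (x_3 − 5)/7 = -19/23
Digits: (4, 3, 5, 5).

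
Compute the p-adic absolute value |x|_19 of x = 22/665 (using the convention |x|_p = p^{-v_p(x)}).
|22/665|_19 = 19

Step 1 — compute v_19(x) by factoring powers of 19 out of the numerator and denominator: v_19(22/665) = -1. Step 2 — apply |x|_p = p^{-v_p(x)} = 19^{1} = 19.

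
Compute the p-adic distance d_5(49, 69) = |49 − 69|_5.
d_5(49, 69) = 1/5

Step 1 — x − y = 49 − 69 = -20. Step 2 — v_5(-20) = 1 (factor: -20 = −(5^1 · 4); the sign does not affect v_p). Step 3 — |x − y|_5 = 5^{-1} = 1/5.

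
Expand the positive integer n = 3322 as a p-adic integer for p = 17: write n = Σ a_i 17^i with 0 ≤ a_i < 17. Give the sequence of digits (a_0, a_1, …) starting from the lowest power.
(a_0, a_1, …) = (7, 8, 11)

Repeated division by 17 gives the digits low-to-high: 3322 = 7 + 8·17^1 + 11·17^2. Digit sequence: (7, 8, 11).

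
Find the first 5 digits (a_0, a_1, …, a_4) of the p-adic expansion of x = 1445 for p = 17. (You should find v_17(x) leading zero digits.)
(a_0, …, a_4) = (0, 0, 5, 0, 0)

v_17(1445) = 2, so a_0 = ... = a_1 = 0. Factor out: x = 17^2 · u with u = 5 a unit in ℤ_17. Expand u iteratively via a_{v+i} = u_i mod 17, u_{i+1} = (u_i − a_{v+i})/17:
  u_0 = 5;  a_2 = 5;  u_1 = (u_0 − 5)/17 = 0
  u_1 = 0;  a_3 = 0;  u_2 = (u_1 − 0)/17 = 0
  u_2 = 0;  a_4 = 0;  u_3 = (u_2 − 0)/17 = 0
Digits: (0, 0, 5, 0, 0).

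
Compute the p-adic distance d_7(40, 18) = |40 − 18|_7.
d_7(40, 18) = 1

Step 1 — x − y = 40 − 18 = 22. Step 2 — v_7(22) = 0 (factor: 22 = (7^0 · 22); the sign does not affect v_p). Step 3 — |x − y|_7 = 7^{0} = 1.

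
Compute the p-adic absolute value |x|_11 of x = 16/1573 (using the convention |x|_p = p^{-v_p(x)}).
|16/1573|_11 = 121

Step 1 — compute v_11(x) by factoring powers of 11 out of the numerator and denominator: v_11(16/1573) = -2. Step 2 — apply |x|_p = p^{-v_p(x)} = 11^{2} = 121.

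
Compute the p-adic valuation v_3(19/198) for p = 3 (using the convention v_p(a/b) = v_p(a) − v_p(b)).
v_3(19/198) = -2

Factor powers of 3 from the numerator and denominator of the reduced fraction: 19 = 3^0 · 19 and 198 = 3^2 · 22. Apply v_p(a/b) = v_p(a) − v_p(b): v_3(19/198) = 0 − 2 = -2.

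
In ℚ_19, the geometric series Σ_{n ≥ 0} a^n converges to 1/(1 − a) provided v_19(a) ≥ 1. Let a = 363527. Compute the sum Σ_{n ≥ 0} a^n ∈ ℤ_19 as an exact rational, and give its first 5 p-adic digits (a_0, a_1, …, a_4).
Σ a^n = 1/(1 − a) = -1/363526;  first 5 digits = (1, 0, 0, 15, 2)

v_19(a) = 3 ≥ 1, so the series converges in ℤ_19 to 1/(1 − a) = 1/(1 − 363527) = -1/363526. Expand this rational in ℤ_19: compute digits iteratively via d_i = x_i mod 19, x_{i+1} = (x_i − d_i)/19. The first 5 digits are (1, 0, 0, 15, 2).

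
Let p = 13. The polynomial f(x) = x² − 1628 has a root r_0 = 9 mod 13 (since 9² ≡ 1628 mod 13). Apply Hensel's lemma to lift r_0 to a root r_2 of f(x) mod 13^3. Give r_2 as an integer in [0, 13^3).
r_2 = 1231 (mod 2197)

Hensel's recurrence: r_{i+1} = r_i − f(r_i)·(f′(r_i))^{-1} mod 13^{i+2}, with f′(x) = 2x. Iterate:
  r_0 = 9 (mod 13)
  r_1 = 48 (mod 169)
  r_2 = 1231 (mod 2197)
Final: r_2 = 1231, and one checks f(r_2) ≡ 0 mod 13^3.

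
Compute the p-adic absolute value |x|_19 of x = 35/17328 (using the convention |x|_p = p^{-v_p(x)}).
|35/17328|_19 = 361

Step 1 — compute v_19(x) by factoring powers of 19 out of the numerator and denominator: v_19(35/17328) = -2. Step 2 — apply |x|_p = p^{-v_p(x)} = 19^{2} = 361.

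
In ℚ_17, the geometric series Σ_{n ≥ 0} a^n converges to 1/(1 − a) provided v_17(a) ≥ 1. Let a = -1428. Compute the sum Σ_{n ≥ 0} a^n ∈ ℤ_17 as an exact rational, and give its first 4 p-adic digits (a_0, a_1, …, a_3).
Σ a^n = 1/(1 − a) = 1/1429;  first 4 digits = (1, 1, 13, 7)

v_17(a) = 1 ≥ 1, so the series converges in ℤ_17 to 1/(1 − a) = 1/(1 − (-1428)) = 1/1429. Expand this rational in ℤ_17: compute digits iteratively via d_i = x_i mod 17, x_{i+1} = (x_i − d_i)/17. The first 4 digits are (1, 1, 13, 7).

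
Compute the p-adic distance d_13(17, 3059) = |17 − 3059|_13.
d_13(17, 3059) = 1/169

Step 1 — x − y = 17 − 3059 = -3042. Step 2 — v_13(-3042) = 2 (factor: -3042 = −(13^2 · 18); the sign does not affect v_p). Step 3 — |x − y|_13 = 13^{-2} = 1/169.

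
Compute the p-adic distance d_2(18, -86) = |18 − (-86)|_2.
d_2(18, -86) = 1/8

Step 1 — x − y = 18 − (-86) = 104. Step 2 — v_2(104) = 3 (factor: 104 = (2^3 · 13); the sign does not affect v_p). Step 3 — |x − y|_2 = 2^{-3} = 1/8.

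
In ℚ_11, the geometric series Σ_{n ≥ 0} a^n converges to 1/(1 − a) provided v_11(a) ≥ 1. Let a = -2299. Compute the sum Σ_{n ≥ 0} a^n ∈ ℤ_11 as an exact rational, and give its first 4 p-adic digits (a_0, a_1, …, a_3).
Σ a^n = 1/(1 − a) = 1/2300;  first 4 digits = (1, 0, 3, 9)

v_11(a) = 2 ≥ 1, so the series converges in ℤ_11 to 1/(1 − a) = 1/(1 − (-2299)) = 1/2300. Expand this rational in ℤ_11: compute digits iteratively via d_i = x_i mod 11, x_{i+1} = (x_i − d_i)/11. The first 4 digits are (1, 0, 3, 9).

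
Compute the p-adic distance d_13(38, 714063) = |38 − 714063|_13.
d_13(38, 714063) = 1/28561

Step 1 — x − y = 38 − 714063 = -714025. Step 2 — v_13(-714025) = 4 (factor: -714025 = −(13^4 · 25); the sign does not affect v_p). Step 3 — |x − y|_13 = 13^{-4} = 1/28561.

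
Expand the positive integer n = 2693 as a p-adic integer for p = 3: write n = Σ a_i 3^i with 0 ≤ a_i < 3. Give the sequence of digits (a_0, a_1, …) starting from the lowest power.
(a_0, a_1, …) = (2, 0, 2, 0, 0, 2, 0, 1)

Repeated division by 3 gives the digits low-to-high: 2693 = 2 + 2·3^2 + 2·3^5 + 1·3^7. Digit sequence: (2, 0, 2, 0, 0, 2, 0, 1).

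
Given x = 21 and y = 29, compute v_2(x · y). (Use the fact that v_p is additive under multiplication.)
v_2(609) = 0

v_p(x) = 0 (factor: 21 = 2^0 · 21); v_p(y) = 0 (factor: 29 = 2^0 · 29). Additivity: v_p(xy) = v_p(x) + v_p(y) = 0 + 0 = 0. (Direct check: xy = 609 = 2^0 · (609).)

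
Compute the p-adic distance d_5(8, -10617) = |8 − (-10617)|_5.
d_5(8, -10617) = 1/625

Step 1 — x − y = 8 − (-10617) = 10625. Step 2 — v_5(10625) = 4 (factor: 10625 = (5^4 · 17); the sign does not affect v_p). Step 3 — |x − y|_5 = 5^{-4} = 1/625.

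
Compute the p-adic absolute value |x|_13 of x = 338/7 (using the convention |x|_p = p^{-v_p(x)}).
|338/7|_13 = 1/169

Step 1 — compute v_13(x) by factoring powers of 13 out of the numerator and denominator: v_13(338/7) = 2. Step 2 — apply |x|_p = p^{-v_p(x)} = 13^{-2} = 1/169.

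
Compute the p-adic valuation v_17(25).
v_17(25) = 0

v_17(n) is the largest exponent k such that 17^k divides n. Factor out: 25 = 17^0 · 25. (Sign doesn't affect v_p.) So v_17(25) = 0.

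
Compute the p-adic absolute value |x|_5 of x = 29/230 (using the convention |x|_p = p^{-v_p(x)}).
|29/230|_5 = 5

Step 1 — compute v_5(x) by factoring powers of 5 out of the numerator and denominator: v_5(29/230) = -1. Step 2 — apply |x|_p = p^{-v_p(x)} = 5^{1} = 5.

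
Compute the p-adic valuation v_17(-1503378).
v_17(-1503378) = 4

v_17(n) is the largest exponent k such that 17^k divides n. Factor out: -1503378 = -17^4 · 18. (Sign doesn't affect v_p.) So v_17(-1503378) = 4.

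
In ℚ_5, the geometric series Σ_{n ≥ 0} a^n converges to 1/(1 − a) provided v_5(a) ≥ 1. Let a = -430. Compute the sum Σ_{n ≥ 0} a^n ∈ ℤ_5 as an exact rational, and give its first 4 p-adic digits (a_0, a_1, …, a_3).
Σ a^n = 1/(1 − a) = 1/431;  first 4 digits = (1, 4, 3, 4)

v_5(a) = 1 ≥ 1, so the series converges in ℤ_5 to 1/(1 − a) = 1/(1 − (-430)) = 1/431. Expand this rational in ℤ_5: compute digits iteratively via d_i = x_i mod 5, x_{i+1} = (x_i − d_i)/5. The first 4 digits are (1, 4, 3, 4).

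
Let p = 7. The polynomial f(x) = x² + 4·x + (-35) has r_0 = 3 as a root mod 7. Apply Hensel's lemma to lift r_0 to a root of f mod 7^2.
r_1 = 24 (mod 49)

Hensel: r_{i+1} = r_i − f(r_i)·(f′(r_i))^{-1} mod 7^{i+2}, f′(x) = 2x + 4. Iterate:
  r_0 = 3 (mod 7)
  r_1 = 24 (mod 49)
Final: r = 24 satisfies f(r) ≡ 0 mod 7^2.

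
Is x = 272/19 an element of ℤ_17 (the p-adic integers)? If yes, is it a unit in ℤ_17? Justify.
x ∈ ℤ_17 but not a unit; v_17(x) = 1 > 0

ℤ_17 = {x ∈ ℚ_17 : v_17(x) ≥ 0} and ℤ_17^× = {x ∈ ℤ_17 : v_17(x) = 0}. Here v_17(272/19) = v_17(num) − v_17(den) = 1; compare against these criteria.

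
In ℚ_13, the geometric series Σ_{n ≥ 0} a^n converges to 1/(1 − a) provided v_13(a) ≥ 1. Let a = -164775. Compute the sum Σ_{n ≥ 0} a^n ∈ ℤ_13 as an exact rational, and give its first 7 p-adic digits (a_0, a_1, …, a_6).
Σ a^n = 1/(1 − a) = 1/164776;  first 7 digits = (1, 0, 0, 3, 7, 12, 8)

v_13(a) = 3 ≥ 1, so the series converges in ℤ_13 to 1/(1 − a) = 1/(1 − (-164775)) = 1/164776. Expand this rational in ℤ_13: compute digits iteratively via d_i = x_i mod 13, x_{i+1} = (x_i − d_i)/13. The first 7 digits are (1, 0, 0, 3, 7, 12, 8).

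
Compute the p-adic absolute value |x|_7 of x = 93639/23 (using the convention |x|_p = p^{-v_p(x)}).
|93639/23|_7 = 1/2401

Step 1 — compute v_7(x) by factoring powers of 7 out of the numerator and denominator: v_7(93639/23) = 4. Step 2 — apply |x|_p = p^{-v_p(x)} = 7^{-4} = 1/2401.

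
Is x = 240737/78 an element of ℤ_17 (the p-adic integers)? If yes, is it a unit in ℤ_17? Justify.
x ∈ ℤ_17 but not a unit; v_17(x) = 3 > 0

ℤ_17 = {x ∈ ℚ_17 : v_17(x) ≥ 0} and ℤ_17^× = {x ∈ ℤ_17 : v_17(x) = 0}. Here v_17(240737/78) = v_17(num) − v_17(den) = 3; compare against these criteria.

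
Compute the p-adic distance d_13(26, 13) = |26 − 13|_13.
d_13(26, 13) = 1/13

Step 1 — x − y = 26 − 13 = 13. Step 2 — v_13(13) = 1 (factor: 13 = (13^1 · 1); the sign does not affect v_p). Step 3 — |x − y|_13 = 13^{-1} = 1/13.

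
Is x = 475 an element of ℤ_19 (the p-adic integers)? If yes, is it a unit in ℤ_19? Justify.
x ∈ ℤ_19 but not a unit; v_19(x) = 1 > 0

ℤ_19 = {x ∈ ℚ_19 : v_19(x) ≥ 0} and ℤ_19^× = {x ∈ ℤ_19 : v_19(x) = 0}. Here v_19(475) = v_19(num) − v_19(den) = 1; compare against these criteria.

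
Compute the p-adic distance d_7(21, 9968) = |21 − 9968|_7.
d_7(21, 9968) = 1/343

Step 1 — x − y = 21 − 9968 = -9947. Step 2 — v_7(-9947) = 3 (factor: -9947 = −(7^3 · 29); the sign does not affect v_p). Step 3 — |x − y|_7 = 7^{-3} = 1/343.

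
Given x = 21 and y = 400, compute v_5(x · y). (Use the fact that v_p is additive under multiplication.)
v_5(8400) = 2

v_p(x) = 0 (factor: 21 = 5^0 · 21); v_p(y) = 2 (factor: 400 = 5^2 · 16). Additivity: v_p(xy) = v_p(x) + v_p(y) = 0 + 2 = 2. (Direct check: xy = 8400 = 5^2 · (336).)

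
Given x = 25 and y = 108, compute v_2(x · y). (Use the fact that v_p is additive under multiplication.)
v_2(2700) = 2

v_p(x) = 0 (factor: 25 = 2^0 · 25); v_p(y) = 2 (factor: 108 = 2^2 · 27). Additivity: v_p(xy) = v_p(x) + v_p(y) = 0 + 2 = 2. (Direct check: xy = 2700 = 2^2 · (675).)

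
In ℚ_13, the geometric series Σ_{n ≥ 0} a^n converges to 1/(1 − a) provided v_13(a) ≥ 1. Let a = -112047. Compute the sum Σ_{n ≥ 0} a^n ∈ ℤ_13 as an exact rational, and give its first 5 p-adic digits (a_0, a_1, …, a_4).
Σ a^n = 1/(1 − a) = 1/112048;  first 5 digits = (1, 0, 0, 1, 9)

v_13(a) = 3 ≥ 1, so the series converges in ℤ_13 to 1/(1 − a) = 1/(1 − (-112047)) = 1/112048. Expand this rational in ℤ_13: compute digits iteratively via d_i = x_i mod 13, x_{i+1} = (x_i − d_i)/13. The first 5 digits are (1, 0, 0, 1, 9).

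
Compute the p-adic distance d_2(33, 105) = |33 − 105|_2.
d_2(33, 105) = 1/8

Step 1 — x − y = 33 − 105 = -72. Step 2 — v_2(-72) = 3 (factor: -72 = −(2^3 · 9); the sign does not affect v_p). Step 3 — |x − y|_2 = 2^{-3} = 1/8.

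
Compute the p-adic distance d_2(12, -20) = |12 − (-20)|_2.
d_2(12, -20) = 1/32

Step 1 — x − y = 12 − (-20) = 32. Step 2 — v_2(32) = 5 (factor: 32 = (2^5 · 1); the sign does not affect v_p). Step 3 — |x − y|_2 = 2^{-5} = 1/32.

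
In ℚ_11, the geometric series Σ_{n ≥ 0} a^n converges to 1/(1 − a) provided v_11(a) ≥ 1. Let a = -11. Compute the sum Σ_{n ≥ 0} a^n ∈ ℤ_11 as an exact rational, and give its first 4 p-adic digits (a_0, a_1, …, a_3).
Σ a^n = 1/(1 − a) = 1/12;  first 4 digits = (1, 10, 0, 10)

v_11(a) = 1 ≥ 1, so the series converges in ℤ_11 to 1/(1 − a) = 1/(1 − (-11)) = 1/12. Expand this rational in ℤ_11: compute digits iteratively via d_i = x_i mod 11, x_{i+1} = (x_i − d_i)/11. The first 4 digits are (1, 10, 0, 10).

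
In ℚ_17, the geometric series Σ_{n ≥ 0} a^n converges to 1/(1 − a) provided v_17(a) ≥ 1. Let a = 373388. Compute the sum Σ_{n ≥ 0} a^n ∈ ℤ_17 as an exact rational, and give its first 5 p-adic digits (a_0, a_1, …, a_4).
Σ a^n = 1/(1 − a) = -1/373387;  first 5 digits = (1, 0, 0, 8, 4)

v_17(a) = 3 ≥ 1, so the series converges in ℤ_17 to 1/(1 − a) = 1/(1 − 373388) = -1/373387. Expand this rational in ℤ_17: compute digits iteratively via d_i = x_i mod 17, x_{i+1} = (x_i − d_i)/17. The first 5 digits are (1, 0, 0, 8, 4).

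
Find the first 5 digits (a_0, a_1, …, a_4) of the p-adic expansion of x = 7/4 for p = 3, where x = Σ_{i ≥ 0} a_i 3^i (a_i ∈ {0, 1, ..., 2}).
(a_0, …, a_4) = (1, 1, 2, 0, 2)

v_3(7/4) = 0 (numerator and denominator both coprime to 3), so x ∈ ℤ_3^×. Compute digits iteratively via a_i = x_i mod 3, x_{i+1} = (x_i − a_i)/3, with x_0 = x:
  x_0 = 7/4;  a_0 = 1;  x_1 = (x_0 − 1)/3 = 1/4
  x_1 = 1/4;  a_1 = 1;  x_2 = (x_1 − 1)/3 = -1/4
  x_2 = -1/4;  a_2 = 2;  x_3 = (x_2 − 2)/3 = -3/4
  x_3 = -3/4;  a_3 = 0;  x_4 = (x_3 − 0)/3 = -1/4
  x_4 = -1/4;  a_4 = 2;  x_5 = (x_4 − 2)/3 = -3/4
Digits: (1, 1, 2, 0, 2).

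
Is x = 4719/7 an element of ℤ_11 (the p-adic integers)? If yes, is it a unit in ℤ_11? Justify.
x ∈ ℤ_11 but not a unit; v_11(x) = 2 > 0

ℤ_11 = {x ∈ ℚ_11 : v_11(x) ≥ 0} and ℤ_11^× = {x ∈ ℤ_11 : v_11(x) = 0}. Here v_11(4719/7) = v_11(num) − v_11(den) = 2; compare against these criteria.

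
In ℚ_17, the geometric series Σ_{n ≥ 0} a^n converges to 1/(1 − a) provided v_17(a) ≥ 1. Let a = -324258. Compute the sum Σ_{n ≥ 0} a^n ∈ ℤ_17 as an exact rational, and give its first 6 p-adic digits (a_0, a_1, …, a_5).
Σ a^n = 1/(1 − a) = 1/324259;  first 6 digits = (1, 0, 0, 2, 13, 16)

v_17(a) = 3 ≥ 1, so the series converges in ℤ_17 to 1/(1 − a) = 1/(1 − (-324258)) = 1/324259. Expand this rational in ℤ_17: compute digits iteratively via d_i = x_i mod 17, x_{i+1} = (x_i − d_i)/17. The first 6 digits are (1, 0, 0, 2, 13, 16).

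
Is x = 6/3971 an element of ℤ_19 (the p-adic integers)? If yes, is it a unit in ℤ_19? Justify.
x ∉ ℤ_19 (v_19(x) = -2 < 0)

ℤ_19 = {x ∈ ℚ_19 : v_19(x) ≥ 0} and ℤ_19^× = {x ∈ ℤ_19 : v_19(x) = 0}. Here v_19(6/3971) = v_19(num) − v_19(den) = -2; compare against these criteria.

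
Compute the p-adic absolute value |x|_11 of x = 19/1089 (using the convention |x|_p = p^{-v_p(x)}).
|19/1089|_11 = 121

Step 1 — compute v_11(x) by factoring powers of 11 out of the numerator and denominator: v_11(19/1089) = -2. Step 2 — apply |x|_p = p^{-v_p(x)} = 11^{2} = 121.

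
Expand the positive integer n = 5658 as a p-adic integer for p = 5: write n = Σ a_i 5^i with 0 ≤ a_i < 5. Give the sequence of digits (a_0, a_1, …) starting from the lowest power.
(a_0, a_1, …) = (3, 1, 1, 0, 4, 1)

Repeated division by 5 gives the digits low-to-high: 5658 = 3 + 1·5^1 + 1·5^2 + 4·5^4 + 1·5^5. Digit sequence: (3, 1, 1, 0, 4, 1).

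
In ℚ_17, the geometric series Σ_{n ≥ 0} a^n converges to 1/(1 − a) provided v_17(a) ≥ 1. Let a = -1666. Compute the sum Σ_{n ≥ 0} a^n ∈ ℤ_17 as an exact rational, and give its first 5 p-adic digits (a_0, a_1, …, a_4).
Σ a^n = 1/(1 − a) = 1/1667;  first 5 digits = (1, 4, 10, 16, 4)

v_17(a) = 1 ≥ 1, so the series converges in ℤ_17 to 1/(1 − a) = 1/(1 − (-1666)) = 1/1667. Expand this rational in ℤ_17: compute digits iteratively via d_i = x_i mod 17, x_{i+1} = (x_i − d_i)/17. The first 5 digits are (1, 4, 10, 16, 4).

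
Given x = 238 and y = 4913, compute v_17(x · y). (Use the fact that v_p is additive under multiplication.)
v_17(1169294) = 4

v_p(x) = 1 (factor: 238 = 17^1 · 14); v_p(y) = 3 (factor: 4913 = 17^3 · 1). Additivity: v_p(xy) = v_p(x) + v_p(y) = 1 + 3 = 4. (Direct check: xy = 1169294 = 17^4 · (14).)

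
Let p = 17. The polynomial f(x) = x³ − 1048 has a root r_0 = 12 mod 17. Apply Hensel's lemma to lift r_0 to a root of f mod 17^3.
r_2 = 80 (mod 4913)

Hensel: r_{i+1} = r_i − f(r_i)/f′(r_i) mod 17^{i+2}, where f′(x) = 3x². Iterate:
  r_0 = 12 (mod 17)
  r_1 = 80 (mod 289)
  r_2 = 80 (mod 4913)
Final: r = 80 with f(r) ≡ 0 mod 17^3.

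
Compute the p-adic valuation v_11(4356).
v_11(4356) = 2

v_11(n) is the largest exponent k such that 11^k divides n. Factor out: 4356 = 11^2 · 36. (Sign doesn't affect v_p.) So v_11(4356) = 2.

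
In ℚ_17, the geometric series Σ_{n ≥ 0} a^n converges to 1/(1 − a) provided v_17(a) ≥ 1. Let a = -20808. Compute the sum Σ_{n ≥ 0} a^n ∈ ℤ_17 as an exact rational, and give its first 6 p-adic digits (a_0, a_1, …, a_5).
Σ a^n = 1/(1 − a) = 1/20809;  first 6 digits = (1, 0, 13, 12, 15, 15)

v_17(a) = 2 ≥ 1, so the series converges in ℤ_17 to 1/(1 − a) = 1/(1 − (-20808)) = 1/20809. Expand this rational in ℤ_17: compute digits iteratively via d_i = x_i mod 17, x_{i+1} = (x_i − d_i)/17. The first 6 digits are (1, 0, 13, 12, 15, 15).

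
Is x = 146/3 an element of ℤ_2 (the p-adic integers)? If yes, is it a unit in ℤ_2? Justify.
x ∈ ℤ_2 but not a unit; v_2(x) = 1 > 0

ℤ_2 = {x ∈ ℚ_2 : v_2(x) ≥ 0} and ℤ_2^× = {x ∈ ℤ_2 : v_2(x) = 0}. Here v_2(146/3) = v_2(num) − v_2(den) = 1; compare against these criteria.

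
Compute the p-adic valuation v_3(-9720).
v_3(-9720) = 5

v_3(n) is the largest exponent k such that 3^k divides n. Factor out: -9720 = -3^5 · 40. (Sign doesn't affect v_p.) So v_3(-9720) = 5.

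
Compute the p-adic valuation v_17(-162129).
v_17(-162129) = 3

v_17(n) is the largest exponent k such that 17^k divides n. Factor out: -162129 = -17^3 · 33. (Sign doesn't affect v_p.) So v_17(-162129) = 3.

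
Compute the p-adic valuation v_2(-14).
v_2(-14) = 1

v_2(n) is the largest exponent k such that 2^k divides n. Factor out: -14 = -2^1 · 7. (Sign doesn't affect v_p.) So v_2(-14) = 1.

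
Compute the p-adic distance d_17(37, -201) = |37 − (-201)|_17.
d_17(37, -201) = 1/17

Step 1 — x − y = 37 − (-201) = 238. Step 2 — v_17(238) = 1 (factor: 238 = (17^1 · 14); the sign does not affect v_p). Step 3 — |x − y|_17 = 17^{-1} = 1/17.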